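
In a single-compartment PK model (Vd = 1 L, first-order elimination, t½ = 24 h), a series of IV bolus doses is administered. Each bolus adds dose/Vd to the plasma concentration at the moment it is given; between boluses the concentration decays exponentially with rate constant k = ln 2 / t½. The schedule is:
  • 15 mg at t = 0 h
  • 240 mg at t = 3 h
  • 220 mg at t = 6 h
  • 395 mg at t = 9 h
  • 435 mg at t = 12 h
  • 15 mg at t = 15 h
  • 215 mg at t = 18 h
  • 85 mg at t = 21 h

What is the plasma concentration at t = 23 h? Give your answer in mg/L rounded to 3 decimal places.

1135.522 mg/L

k = ln 2 / 24 = 0.02888 per h
Dose 1 (15 mg at t=0 h): 15·exp(−0.02888·23) = 7.720 mg/L
Dose 2 (240 mg at t=3 h): 240·exp(−0.02888·20) = 134.695 mg/L
Dose 3 (220 mg at t=6 h): 220·exp(−0.02888·17) = 134.646 mg/L
Dose 4 (395 mg at t=9 h): 395·exp(−0.02888·14) = 263.631 mg/L
Dose 5 (435 mg at t=12 h): 435·exp(−0.02888·11) = 316.605 mg/L
Dose 6 (15 mg at t=15 h): 15·exp(−0.02888·8) = 11.906 mg/L
Dose 7 (215 mg at t=18 h): 215·exp(−0.02888·5) = 186.090 mg/L
Dose 8 (85 mg at t=21 h): 85·exp(−0.02888·2) = 80.229 mg/L
C(23) = 7.720 + 134.695 + 134.646 + 263.631 + 316.605 + 11.906 + 186.090 + 80.229 = 1135.522 mg/L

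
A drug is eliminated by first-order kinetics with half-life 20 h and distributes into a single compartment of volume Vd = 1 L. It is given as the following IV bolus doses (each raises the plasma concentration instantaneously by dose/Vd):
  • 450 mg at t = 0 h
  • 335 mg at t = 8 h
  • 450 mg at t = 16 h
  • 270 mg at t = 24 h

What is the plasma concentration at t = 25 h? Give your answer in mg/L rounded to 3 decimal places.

k = ln 2 / 20 = 0.03466 per h
Dose 1 (450 mg at t=0 h): 450·exp(−0.03466·25) = 189.202 mg/L
Dose 2 (335 mg at t=8 h): 335·exp(−0.03466·17) = 185.853 mg/L
Dose 3 (450 mg at t=16 h): 450·exp(−0.03466·9) = 329.419 mg/L
Dose 4 (270 mg at t=24 h): 270·exp(−0.03466·1) = 260.803 mg/L
C(25) = 189.202 + 185.853 + 329.419 + 260.803 = 965.277 mg/L

965.277 mg/L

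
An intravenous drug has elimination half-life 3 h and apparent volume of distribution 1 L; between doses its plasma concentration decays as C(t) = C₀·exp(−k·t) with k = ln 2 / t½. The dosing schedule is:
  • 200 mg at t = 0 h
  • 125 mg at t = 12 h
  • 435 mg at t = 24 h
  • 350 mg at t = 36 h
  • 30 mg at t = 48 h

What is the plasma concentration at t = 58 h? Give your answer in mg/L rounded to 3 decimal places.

k = ln 2 / 3 = 0.23105 per h
Dose 1 (200 mg at t=0 h): 200·exp(−0.23105·58) = 0.000 mg/L
Dose 2 (125 mg at t=12 h): 125·exp(−0.23105·46) = 0.003 mg/L
Dose 3 (435 mg at t=24 h): 435·exp(−0.23105·34) = 0.169 mg/L
Dose 4 (350 mg at t=36 h): 350·exp(−0.23105·22) = 2.170 mg/L
Dose 5 (30 mg at t=48 h): 30·exp(−0.23105·10) = 2.976 mg/L
C(58) = 0.000 + 0.003 + 0.169 + 2.170 + 2.976 = 5.319 mg/L

5.319 mg/L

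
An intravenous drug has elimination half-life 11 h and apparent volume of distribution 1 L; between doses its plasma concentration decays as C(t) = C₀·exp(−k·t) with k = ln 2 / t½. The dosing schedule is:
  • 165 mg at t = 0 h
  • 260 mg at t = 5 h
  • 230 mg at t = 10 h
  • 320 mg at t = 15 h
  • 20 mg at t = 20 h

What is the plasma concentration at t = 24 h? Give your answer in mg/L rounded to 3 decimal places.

k = ln 2 / 11 = 0.06301 per h
Dose 1 (165 mg at t=0 h): 165·exp(−0.06301·24) = 36.366 mg/L
Dose 2 (260 mg at t=5 h): 260·exp(−0.06301·19) = 78.526 mg/L
Dose 3 (230 mg at t=10 h): 230·exp(−0.06301·14) = 95.192 mg/L
Dose 4 (320 mg at t=15 h): 320·exp(−0.06301·9) = 181.490 mg/L
Dose 5 (20 mg at t=20 h): 20·exp(−0.06301·4) = 15.544 mg/L
C(24) = 36.366 + 78.526 + 95.192 + 181.490 + 15.544 = 407.117 mg/L

407.117 mg/L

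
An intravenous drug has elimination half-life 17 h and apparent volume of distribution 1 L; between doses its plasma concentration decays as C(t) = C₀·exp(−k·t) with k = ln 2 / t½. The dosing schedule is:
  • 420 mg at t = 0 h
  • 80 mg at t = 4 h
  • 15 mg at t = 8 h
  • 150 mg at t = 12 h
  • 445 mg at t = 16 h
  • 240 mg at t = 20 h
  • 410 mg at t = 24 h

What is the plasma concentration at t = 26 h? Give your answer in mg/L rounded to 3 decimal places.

k = ln 2 / 17 = 0.04077 per h
Dose 1 (420 mg at t=0 h): 420·exp(−0.04077·26) = 145.496 mg/L
Dose 2 (80 mg at t=4 h): 80·exp(−0.04077·22) = 32.623 mg/L
Dose 3 (15 mg at t=8 h): 15·exp(−0.04077·18) = 7.200 mg/L
Dose 4 (150 mg at t=12 h): 150·exp(−0.04077·14) = 84.759 mg/L
Dose 5 (445 mg at t=16 h): 445·exp(−0.04077·10) = 295.994 mg/L
Dose 6 (240 mg at t=20 h): 240·exp(−0.04077·6) = 187.917 mg/L
Dose 7 (410 mg at t=24 h): 410·exp(−0.04077·2) = 377.893 mg/L
C(26) = 145.496 + 32.623 + 7.200 + 84.759 + 295.994 + 187.917 + 377.893 = 1131.882 mg/L

1131.882 mg/L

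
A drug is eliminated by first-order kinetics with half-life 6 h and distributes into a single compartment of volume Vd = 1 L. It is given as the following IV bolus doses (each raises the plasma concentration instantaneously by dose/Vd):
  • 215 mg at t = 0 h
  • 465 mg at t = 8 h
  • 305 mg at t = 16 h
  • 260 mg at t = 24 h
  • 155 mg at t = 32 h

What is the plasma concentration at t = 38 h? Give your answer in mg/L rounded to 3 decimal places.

170.305 mg/L

k = ln 2 / 6 = 0.11552 per h
Dose 1 (215 mg at t=0 h): 215·exp(−0.11552·38) = 2.666 mg/L
Dose 2 (465 mg at t=8 h): 465·exp(−0.11552·30) = 14.531 mg/L
Dose 3 (305 mg at t=16 h): 305·exp(−0.11552·22) = 24.017 mg/L
Dose 4 (260 mg at t=24 h): 260·exp(−0.11552·14) = 51.591 mg/L
Dose 5 (155 mg at t=32 h): 155·exp(−0.11552·6) = 77.500 mg/L
C(38) = 2.666 + 14.531 + 24.017 + 51.591 + 77.500 = 170.305 mg/L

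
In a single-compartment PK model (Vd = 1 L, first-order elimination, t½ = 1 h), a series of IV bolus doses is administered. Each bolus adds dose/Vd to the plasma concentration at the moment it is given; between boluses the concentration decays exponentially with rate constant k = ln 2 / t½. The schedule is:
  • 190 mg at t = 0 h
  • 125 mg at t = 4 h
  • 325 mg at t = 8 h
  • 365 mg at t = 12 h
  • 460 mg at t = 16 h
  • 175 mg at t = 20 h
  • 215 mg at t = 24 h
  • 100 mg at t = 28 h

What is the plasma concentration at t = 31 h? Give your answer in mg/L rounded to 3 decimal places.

k = ln 2 / 1 = 0.69315 per h
Dose 1 (190 mg at t=0 h): 190·exp(−0.69315·31) = 0.000 mg/L
Dose 2 (125 mg at t=4 h): 125·exp(−0.69315·27) = 0.000 mg/L
Dose 3 (325 mg at t=8 h): 325·exp(−0.69315·23) = 0.000 mg/L
Dose 4 (365 mg at t=12 h): 365·exp(−0.69315·19) = 0.001 mg/L
Dose 5 (460 mg at t=16 h): 460·exp(−0.69315·15) = 0.014 mg/L
Dose 6 (175 mg at t=20 h): 175·exp(−0.69315·11) = 0.085 mg/L
Dose 7 (215 mg at t=24 h): 215·exp(−0.69315·7) = 1.680 mg/L
Dose 8 (100 mg at t=28 h): 100·exp(−0.69315·3) = 12.500 mg/L
C(31) = 0.000 + 0.000 + 0.000 + 0.001 + 0.014 + 0.085 + 1.680 + 12.500 = 14.280 mg/L

14.280 mg/L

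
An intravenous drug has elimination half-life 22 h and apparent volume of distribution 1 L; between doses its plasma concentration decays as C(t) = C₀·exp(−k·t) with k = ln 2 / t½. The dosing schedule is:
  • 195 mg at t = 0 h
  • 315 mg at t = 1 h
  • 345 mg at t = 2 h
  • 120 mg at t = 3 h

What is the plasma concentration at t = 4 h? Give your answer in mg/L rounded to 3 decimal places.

898.710 mg/L

k = ln 2 / 22 = 0.03151 per h
Dose 1 (195 mg at t=0 h): 195·exp(−0.03151·4) = 171.910 mg/L
Dose 2 (315 mg at t=1 h): 315·exp(−0.03151·3) = 286.590 mg/L
Dose 3 (345 mg at t=2 h): 345·exp(−0.03151·2) = 323.931 mg/L
Dose 4 (120 mg at t=3 h): 120·exp(−0.03151·1) = 116.278 mg/L
C(4) = 171.910 + 286.590 + 323.931 + 116.278 = 898.710 mg/L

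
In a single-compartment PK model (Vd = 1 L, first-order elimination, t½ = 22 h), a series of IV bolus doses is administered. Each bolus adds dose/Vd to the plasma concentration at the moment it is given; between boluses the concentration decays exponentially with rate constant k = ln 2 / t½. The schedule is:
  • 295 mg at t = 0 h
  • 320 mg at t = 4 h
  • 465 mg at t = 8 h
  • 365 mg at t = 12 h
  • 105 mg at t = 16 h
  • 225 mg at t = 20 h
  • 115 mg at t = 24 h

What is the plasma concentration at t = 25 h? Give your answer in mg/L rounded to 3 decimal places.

1196.534 mg/L

k = ln 2 / 22 = 0.03151 per h
Dose 1 (295 mg at t=0 h): 295·exp(−0.03151·25) = 134.197 mg/L
Dose 2 (320 mg at t=4 h): 320·exp(−0.03151·21) = 165.121 mg/L
Dose 3 (465 mg at t=8 h): 465·exp(−0.03151·17) = 272.169 mg/L
Dose 4 (365 mg at t=12 h): 365·exp(−0.03151·13) = 242.332 mg/L
Dose 5 (105 mg at t=16 h): 105·exp(−0.03151·9) = 79.075 mg/L
Dose 6 (225 mg at t=20 h): 225·exp(−0.03151·5) = 192.206 mg/L
Dose 7 (115 mg at t=24 h): 115·exp(−0.03151·1) = 111.433 mg/L
C(25) = 134.197 + 165.121 + 272.169 + 242.332 + 79.075 + 192.206 + 111.433 = 1196.534 mg/L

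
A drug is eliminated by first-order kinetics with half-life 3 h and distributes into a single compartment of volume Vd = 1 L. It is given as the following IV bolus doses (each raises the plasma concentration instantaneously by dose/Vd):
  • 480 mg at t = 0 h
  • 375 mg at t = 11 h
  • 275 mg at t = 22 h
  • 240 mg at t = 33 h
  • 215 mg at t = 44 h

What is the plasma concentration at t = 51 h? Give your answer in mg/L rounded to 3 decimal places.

46.790 mg/L

k = ln 2 / 3 = 0.23105 per h
Dose 1 (480 mg at t=0 h): 480·exp(−0.23105·51) = 0.004 mg/L
Dose 2 (375 mg at t=11 h): 375·exp(−0.23105·40) = 0.036 mg/L
Dose 3 (275 mg at t=22 h): 275·exp(−0.23105·29) = 0.338 mg/L
Dose 4 (240 mg at t=33 h): 240·exp(−0.23105·18) = 3.750 mg/L
Dose 5 (215 mg at t=44 h): 215·exp(−0.23105·7) = 42.661 mg/L
C(51) = 0.004 + 0.036 + 0.338 + 3.750 + 42.661 = 46.790 mg/L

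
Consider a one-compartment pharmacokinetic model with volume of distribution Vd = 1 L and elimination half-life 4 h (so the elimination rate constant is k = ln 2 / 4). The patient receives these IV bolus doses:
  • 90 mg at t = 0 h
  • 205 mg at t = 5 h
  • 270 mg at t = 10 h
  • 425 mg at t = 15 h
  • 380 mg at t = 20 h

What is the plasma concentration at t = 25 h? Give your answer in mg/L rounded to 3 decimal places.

262.557 mg/L

k = ln 2 / 4 = 0.17329 per h
Dose 1 (90 mg at t=0 h): 90·exp(−0.17329·25) = 1.183 mg/L
Dose 2 (205 mg at t=5 h): 205·exp(−0.17329·20) = 6.406 mg/L
Dose 3 (270 mg at t=10 h): 270·exp(−0.17329·15) = 20.068 mg/L
Dose 4 (425 mg at t=15 h): 425·exp(−0.17329·10) = 75.130 mg/L
Dose 5 (380 mg at t=20 h): 380·exp(−0.17329·5) = 159.770 mg/L
C(25) = 1.183 + 6.406 + 20.068 + 75.130 + 159.770 = 262.557 mg/L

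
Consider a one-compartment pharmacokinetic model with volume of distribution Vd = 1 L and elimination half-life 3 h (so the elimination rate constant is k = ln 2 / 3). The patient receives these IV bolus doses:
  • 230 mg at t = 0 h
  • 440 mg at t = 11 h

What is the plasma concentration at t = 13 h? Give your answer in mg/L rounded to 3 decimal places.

288.592 mg/L

k = ln 2 / 3 = 0.23105 per h
Dose 1 (230 mg at t=0 h): 230·exp(−0.23105·13) = 11.409 mg/L
Dose 2 (440 mg at t=11 h): 440·exp(−0.23105·2) = 277.183 mg/L
C(13) = 11.409 + 277.183 = 288.592 mg/L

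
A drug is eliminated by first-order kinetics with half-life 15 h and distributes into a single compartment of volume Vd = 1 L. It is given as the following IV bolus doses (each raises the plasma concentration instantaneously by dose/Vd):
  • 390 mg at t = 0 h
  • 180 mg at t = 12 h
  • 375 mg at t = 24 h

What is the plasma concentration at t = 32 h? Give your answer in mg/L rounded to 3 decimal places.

k = ln 2 / 15 = 0.04621 per h
Dose 1 (390 mg at t=0 h): 390·exp(−0.04621·32) = 88.893 mg/L
Dose 2 (180 mg at t=12 h): 180·exp(−0.04621·20) = 71.433 mg/L
Dose 3 (375 mg at t=24 h): 375·exp(−0.04621·8) = 259.109 mg/L
C(32) = 88.893 + 71.433 + 259.109 = 419.435 mg/L

419.435 mg/L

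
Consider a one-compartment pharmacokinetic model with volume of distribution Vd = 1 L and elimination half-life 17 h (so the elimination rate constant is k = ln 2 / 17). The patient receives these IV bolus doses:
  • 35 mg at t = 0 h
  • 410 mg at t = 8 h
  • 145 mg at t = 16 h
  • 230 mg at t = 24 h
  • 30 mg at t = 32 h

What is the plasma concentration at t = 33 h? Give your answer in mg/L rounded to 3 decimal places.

k = ln 2 / 17 = 0.04077 per h
Dose 1 (35 mg at t=0 h): 35·exp(−0.04077·33) = 9.114 mg/L
Dose 2 (410 mg at t=8 h): 410·exp(−0.04077·25) = 147.942 mg/L
Dose 3 (145 mg at t=16 h): 145·exp(−0.04077·17) = 72.500 mg/L
Dose 4 (230 mg at t=24 h): 230·exp(−0.04077·9) = 159.353 mg/L
Dose 5 (30 mg at t=32 h): 30·exp(−0.04077·1) = 28.801 mg/L
C(33) = 9.114 + 147.942 + 72.500 + 159.353 + 28.801 = 417.710 mg/L

417.710 mg/L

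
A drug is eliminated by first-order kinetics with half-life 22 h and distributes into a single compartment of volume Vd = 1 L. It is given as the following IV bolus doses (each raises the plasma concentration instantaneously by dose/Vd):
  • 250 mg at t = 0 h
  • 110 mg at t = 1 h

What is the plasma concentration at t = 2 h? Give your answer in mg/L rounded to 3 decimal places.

k = ln 2 / 22 = 0.03151 per h
Dose 1 (250 mg at t=0 h): 250·exp(−0.03151·2) = 234.733 mg/L
Dose 2 (110 mg at t=1 h): 110·exp(−0.03151·1) = 106.588 mg/L
C(2) = 234.733 + 106.588 = 341.321 mg/L

341.321 mg/L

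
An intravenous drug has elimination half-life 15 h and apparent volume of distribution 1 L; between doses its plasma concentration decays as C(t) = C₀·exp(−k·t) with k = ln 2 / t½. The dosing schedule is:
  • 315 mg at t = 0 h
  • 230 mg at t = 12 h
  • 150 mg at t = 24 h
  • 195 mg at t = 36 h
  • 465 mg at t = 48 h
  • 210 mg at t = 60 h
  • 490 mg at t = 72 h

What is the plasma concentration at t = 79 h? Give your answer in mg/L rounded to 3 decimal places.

k = ln 2 / 15 = 0.04621 per h
Dose 1 (315 mg at t=0 h): 315·exp(−0.04621·79) = 8.182 mg/L
Dose 2 (230 mg at t=12 h): 230·exp(−0.04621·67) = 10.402 mg/L
Dose 3 (150 mg at t=24 h): 150·exp(−0.04621·55) = 11.812 mg/L
Dose 4 (195 mg at t=36 h): 195·exp(−0.04621·43) = 26.735 mg/L
Dose 5 (465 mg at t=48 h): 465·exp(−0.04621·31) = 111.000 mg/L
Dose 6 (210 mg at t=60 h): 210·exp(−0.04621·19) = 87.280 mg/L
Dose 7 (490 mg at t=72 h): 490·exp(−0.04621·7) = 354.581 mg/L
C(79) = 8.182 + 10.402 + 11.812 + 26.735 + 111.000 + 87.280 + 354.581 = 609.993 mg/L

609.993 mg/L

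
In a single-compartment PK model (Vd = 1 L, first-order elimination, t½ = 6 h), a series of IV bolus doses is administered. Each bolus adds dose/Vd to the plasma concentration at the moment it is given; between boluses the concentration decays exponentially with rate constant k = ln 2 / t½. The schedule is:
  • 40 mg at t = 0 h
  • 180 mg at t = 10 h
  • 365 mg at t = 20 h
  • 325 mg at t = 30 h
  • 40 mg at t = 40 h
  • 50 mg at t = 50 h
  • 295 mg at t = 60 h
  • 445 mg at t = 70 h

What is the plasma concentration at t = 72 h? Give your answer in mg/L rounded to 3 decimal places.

k = ln 2 / 6 = 0.11552 per h
Dose 1 (40 mg at t=0 h): 40·exp(−0.11552·72) = 0.010 mg/L
Dose 2 (180 mg at t=10 h): 180·exp(−0.11552·62) = 0.140 mg/L
Dose 3 (365 mg at t=20 h): 365·exp(−0.11552·52) = 0.898 mg/L
Dose 4 (325 mg at t=30 h): 325·exp(−0.11552·42) = 2.539 mg/L
Dose 5 (40 mg at t=40 h): 40·exp(−0.11552·32) = 0.992 mg/L
Dose 6 (50 mg at t=50 h): 50·exp(−0.11552·22) = 3.937 mg/L
Dose 7 (295 mg at t=60 h): 295·exp(−0.11552·12) = 73.750 mg/L
Dose 8 (445 mg at t=70 h): 445·exp(−0.11552·2) = 353.197 mg/L
C(72) = 0.010 + 0.140 + 0.898 + 2.539 + 0.992 + 3.937 + 73.750 + 353.197 = 435.463 mg/L

435.463 mg/L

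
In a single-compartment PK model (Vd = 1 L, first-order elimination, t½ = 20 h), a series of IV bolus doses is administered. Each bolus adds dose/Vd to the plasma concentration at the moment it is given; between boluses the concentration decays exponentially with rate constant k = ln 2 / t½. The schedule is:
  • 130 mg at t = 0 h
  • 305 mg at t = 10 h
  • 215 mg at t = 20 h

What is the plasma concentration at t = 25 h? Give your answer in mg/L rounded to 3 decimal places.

416.805 mg/L

k = ln 2 / 20 = 0.03466 per h
Dose 1 (130 mg at t=0 h): 130·exp(−0.03466·25) = 54.658 mg/L
Dose 2 (305 mg at t=10 h): 305·exp(−0.03466·15) = 181.354 mg/L
Dose 3 (215 mg at t=20 h): 215·exp(−0.03466·5) = 180.793 mg/L
C(25) = 54.658 + 181.354 + 180.793 = 416.805 mg/L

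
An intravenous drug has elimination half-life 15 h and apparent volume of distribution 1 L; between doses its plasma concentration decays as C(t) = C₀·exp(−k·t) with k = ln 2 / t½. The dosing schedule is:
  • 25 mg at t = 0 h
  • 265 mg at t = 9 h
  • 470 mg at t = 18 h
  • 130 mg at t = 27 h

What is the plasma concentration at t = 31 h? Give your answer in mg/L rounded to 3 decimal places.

k = ln 2 / 15 = 0.04621 per h
Dose 1 (25 mg at t=0 h): 25·exp(−0.04621·31) = 5.968 mg/L
Dose 2 (265 mg at t=9 h): 265·exp(−0.04621·22) = 95.882 mg/L
Dose 3 (470 mg at t=18 h): 470·exp(−0.04621·13) = 257.754 mg/L
Dose 4 (130 mg at t=27 h): 130·exp(−0.04621·4) = 108.061 mg/L
C(31) = 5.968 + 95.882 + 257.754 + 108.061 = 467.664 mg/L

467.664 mg/L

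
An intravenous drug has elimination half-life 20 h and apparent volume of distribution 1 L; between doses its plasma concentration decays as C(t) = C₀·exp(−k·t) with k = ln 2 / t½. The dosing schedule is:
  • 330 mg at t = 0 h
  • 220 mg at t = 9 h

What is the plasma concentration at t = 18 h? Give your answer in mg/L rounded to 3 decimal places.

k = ln 2 / 20 = 0.03466 per h
Dose 1 (330 mg at t=0 h): 330·exp(−0.03466·18) = 176.843 mg/L
Dose 2 (220 mg at t=9 h): 220·exp(−0.03466·9) = 161.049 mg/L
C(18) = 176.843 + 161.049 = 337.892 mg/L

337.892 mg/L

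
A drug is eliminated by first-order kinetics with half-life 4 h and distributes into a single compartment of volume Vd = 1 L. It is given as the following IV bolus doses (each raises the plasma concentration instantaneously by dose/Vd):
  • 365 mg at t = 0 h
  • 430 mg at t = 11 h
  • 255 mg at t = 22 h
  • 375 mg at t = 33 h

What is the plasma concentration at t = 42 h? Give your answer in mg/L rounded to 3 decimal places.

k = ln 2 / 4 = 0.17329 per h
Dose 1 (365 mg at t=0 h): 365·exp(−0.17329·42) = 0.252 mg/L
Dose 2 (430 mg at t=11 h): 430·exp(−0.17329·31) = 1.997 mg/L
Dose 3 (255 mg at t=22 h): 255·exp(−0.17329·20) = 7.969 mg/L
Dose 4 (375 mg at t=33 h): 375·exp(−0.17329·9) = 78.834 mg/L
C(42) = 0.252 + 1.997 + 7.969 + 78.834 = 89.052 mg/L

89.052 mg/L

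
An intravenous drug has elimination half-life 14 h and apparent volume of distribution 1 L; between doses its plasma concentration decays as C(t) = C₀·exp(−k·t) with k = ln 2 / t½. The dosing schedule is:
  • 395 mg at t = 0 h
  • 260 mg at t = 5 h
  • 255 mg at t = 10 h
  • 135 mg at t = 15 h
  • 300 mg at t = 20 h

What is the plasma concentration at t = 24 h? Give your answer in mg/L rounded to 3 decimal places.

681.930 mg/L

k = ln 2 / 14 = 0.04951 per h
Dose 1 (395 mg at t=0 h): 395·exp(−0.04951·24) = 120.378 mg/L
Dose 2 (260 mg at t=5 h): 260·exp(−0.04951·19) = 101.492 mg/L
Dose 3 (255 mg at t=10 h): 255·exp(−0.04951·14) = 127.500 mg/L
Dose 4 (135 mg at t=15 h): 135·exp(−0.04951·9) = 86.460 mg/L
Dose 5 (300 mg at t=20 h): 300·exp(−0.04951·4) = 246.101 mg/L
C(24) = 120.378 + 101.492 + 127.500 + 86.460 + 246.101 = 681.930 mg/L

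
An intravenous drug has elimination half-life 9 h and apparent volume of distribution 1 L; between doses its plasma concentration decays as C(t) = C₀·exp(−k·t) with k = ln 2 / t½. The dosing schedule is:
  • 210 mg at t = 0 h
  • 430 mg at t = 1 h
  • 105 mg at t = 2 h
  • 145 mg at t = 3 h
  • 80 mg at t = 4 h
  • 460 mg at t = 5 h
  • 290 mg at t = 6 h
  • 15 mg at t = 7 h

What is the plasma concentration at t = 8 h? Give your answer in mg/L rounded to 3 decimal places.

k = ln 2 / 9 = 0.07702 per h
Dose 1 (210 mg at t=0 h): 210·exp(−0.07702·8) = 113.406 mg/L
Dose 2 (430 mg at t=1 h): 430·exp(−0.07702·7) = 250.804 mg/L
Dose 3 (105 mg at t=2 h): 105·exp(−0.07702·6) = 66.146 mg/L
Dose 4 (145 mg at t=3 h): 145·exp(−0.07702·5) = 98.657 mg/L
Dose 5 (80 mg at t=4 h): 80·exp(−0.07702·4) = 58.789 mg/L
Dose 6 (460 mg at t=5 h): 460·exp(−0.07702·3) = 365.102 mg/L
Dose 7 (290 mg at t=6 h): 290·exp(−0.07702·2) = 248.601 mg/L
Dose 8 (15 mg at t=7 h): 15·exp(−0.07702·1) = 13.888 mg/L
C(8) = 113.406 + 250.804 + 66.146 + 98.657 + 58.789 + 365.102 + 248.601 + 13.888 = 1215.394 mg/L

1215.394 mg/L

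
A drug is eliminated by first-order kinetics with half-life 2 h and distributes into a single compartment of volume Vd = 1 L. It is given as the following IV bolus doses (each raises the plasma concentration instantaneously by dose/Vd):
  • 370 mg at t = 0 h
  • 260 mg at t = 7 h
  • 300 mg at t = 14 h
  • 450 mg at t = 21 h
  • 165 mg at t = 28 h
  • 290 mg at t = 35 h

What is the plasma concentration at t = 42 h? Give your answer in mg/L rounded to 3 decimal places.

27.252 mg/L

k = ln 2 / 2 = 0.34657 per h
Dose 1 (370 mg at t=0 h): 370·exp(−0.34657·42) = 0.000 mg/L
Dose 2 (260 mg at t=7 h): 260·exp(−0.34657·35) = 0.001 mg/L
Dose 3 (300 mg at t=14 h): 300·exp(−0.34657·28) = 0.018 mg/L
Dose 4 (450 mg at t=21 h): 450·exp(−0.34657·21) = 0.311 mg/L
Dose 5 (165 mg at t=28 h): 165·exp(−0.34657·14) = 1.289 mg/L
Dose 6 (290 mg at t=35 h): 290·exp(−0.34657·7) = 25.633 mg/L
C(42) = 0.000 + 0.001 + 0.018 + 0.311 + 1.289 + 25.633 = 27.252 mg/L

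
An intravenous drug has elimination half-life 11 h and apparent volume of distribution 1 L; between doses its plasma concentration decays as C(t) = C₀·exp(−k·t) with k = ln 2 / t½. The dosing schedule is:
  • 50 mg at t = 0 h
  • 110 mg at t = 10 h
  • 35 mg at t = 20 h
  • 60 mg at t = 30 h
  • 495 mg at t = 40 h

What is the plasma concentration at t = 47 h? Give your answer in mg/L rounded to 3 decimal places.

k = ln 2 / 11 = 0.06301 per h
Dose 1 (50 mg at t=0 h): 50·exp(−0.06301·47) = 2.587 mg/L
Dose 2 (110 mg at t=10 h): 110·exp(−0.06301·37) = 10.687 mg/L
Dose 3 (35 mg at t=20 h): 35·exp(−0.06301·27) = 6.385 mg/L
Dose 4 (60 mg at t=30 h): 60·exp(−0.06301·17) = 20.555 mg/L
Dose 5 (495 mg at t=40 h): 495·exp(−0.06301·7) = 318.450 mg/L
C(47) = 2.587 + 10.687 + 6.385 + 20.555 + 318.450 = 358.663 mg/L

358.663 mg/L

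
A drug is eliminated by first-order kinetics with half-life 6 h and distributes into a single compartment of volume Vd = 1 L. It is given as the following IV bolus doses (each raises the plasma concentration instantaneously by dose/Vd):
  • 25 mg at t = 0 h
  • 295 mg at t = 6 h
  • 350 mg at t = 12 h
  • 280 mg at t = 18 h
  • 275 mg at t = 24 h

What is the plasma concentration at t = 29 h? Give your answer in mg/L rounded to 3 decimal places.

k = ln 2 / 6 = 0.11552 per h
Dose 1 (25 mg at t=0 h): 25·exp(−0.11552·29) = 0.877 mg/L
Dose 2 (295 mg at t=6 h): 295·exp(−0.11552·23) = 20.695 mg/L
Dose 3 (350 mg at t=12 h): 350·exp(−0.11552·17) = 49.108 mg/L
Dose 4 (280 mg at t=18 h): 280·exp(−0.11552·11) = 78.572 mg/L
Dose 5 (275 mg at t=24 h): 275·exp(−0.11552·5) = 154.339 mg/L
C(29) = 0.877 + 20.695 + 49.108 + 78.572 + 154.339 = 303.591 mg/L

303.591 mg/L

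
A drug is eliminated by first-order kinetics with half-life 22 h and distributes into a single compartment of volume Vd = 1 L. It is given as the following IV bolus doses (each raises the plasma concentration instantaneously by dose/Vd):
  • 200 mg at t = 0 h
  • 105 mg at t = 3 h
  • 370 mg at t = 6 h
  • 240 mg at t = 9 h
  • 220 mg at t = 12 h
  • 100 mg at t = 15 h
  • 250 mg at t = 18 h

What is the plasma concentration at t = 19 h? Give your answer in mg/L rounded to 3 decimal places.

1100.990 mg/L

k = ln 2 / 22 = 0.03151 per h
Dose 1 (200 mg at t=0 h): 200·exp(−0.03151·19) = 109.913 mg/L
Dose 2 (105 mg at t=3 h): 105·exp(−0.03151·16) = 63.425 mg/L
Dose 3 (370 mg at t=6 h): 370·exp(−0.03151·13) = 245.652 mg/L
Dose 4 (240 mg at t=9 h): 240·exp(−0.03151·10) = 175.138 mg/L
Dose 5 (220 mg at t=12 h): 220·exp(−0.03151·7) = 176.458 mg/L
Dose 6 (100 mg at t=15 h): 100·exp(−0.03151·4) = 88.159 mg/L
Dose 7 (250 mg at t=18 h): 250·exp(−0.03151·1) = 242.246 mg/L
C(19) = 109.913 + 63.425 + 245.652 + 175.138 + 176.458 + 88.159 + 242.246 = 1100.990 mg/L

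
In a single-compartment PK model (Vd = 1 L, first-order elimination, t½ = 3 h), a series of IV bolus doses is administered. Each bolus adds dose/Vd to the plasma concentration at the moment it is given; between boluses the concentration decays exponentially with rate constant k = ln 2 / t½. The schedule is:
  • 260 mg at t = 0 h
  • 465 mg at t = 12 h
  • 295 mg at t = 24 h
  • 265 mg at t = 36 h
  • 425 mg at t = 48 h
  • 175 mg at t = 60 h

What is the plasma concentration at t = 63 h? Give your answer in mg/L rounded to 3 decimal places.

101.339 mg/L

k = ln 2 / 3 = 0.23105 per h
Dose 1 (260 mg at t=0 h): 260·exp(−0.23105·63) = 0.000 mg/L
Dose 2 (465 mg at t=12 h): 465·exp(−0.23105·51) = 0.004 mg/L
Dose 3 (295 mg at t=24 h): 295·exp(−0.23105·39) = 0.036 mg/L
Dose 4 (265 mg at t=36 h): 265·exp(−0.23105·27) = 0.518 mg/L
Dose 5 (425 mg at t=48 h): 425·exp(−0.23105·15) = 13.281 mg/L
Dose 6 (175 mg at t=60 h): 175·exp(−0.23105·3) = 87.500 mg/L
C(63) = 0.000 + 0.004 + 0.036 + 0.518 + 13.281 + 87.500 = 101.339 mg/L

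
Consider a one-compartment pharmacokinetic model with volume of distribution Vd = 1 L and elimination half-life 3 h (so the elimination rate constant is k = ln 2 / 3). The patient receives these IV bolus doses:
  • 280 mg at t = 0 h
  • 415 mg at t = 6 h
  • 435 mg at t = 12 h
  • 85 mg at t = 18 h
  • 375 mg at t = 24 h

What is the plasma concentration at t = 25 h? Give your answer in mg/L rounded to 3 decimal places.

342.097 mg/L

k = ln 2 / 3 = 0.23105 per h
Dose 1 (280 mg at t=0 h): 280·exp(−0.23105·25) = 0.868 mg/L
Dose 2 (415 mg at t=6 h): 415·exp(−0.23105·19) = 5.147 mg/L
Dose 3 (435 mg at t=12 h): 435·exp(−0.23105·13) = 21.579 mg/L
Dose 4 (85 mg at t=18 h): 85·exp(−0.23105·7) = 16.866 mg/L
Dose 5 (375 mg at t=24 h): 375·exp(−0.23105·1) = 297.638 mg/L
C(25) = 0.868 + 5.147 + 21.579 + 16.866 + 297.638 = 342.097 mg/L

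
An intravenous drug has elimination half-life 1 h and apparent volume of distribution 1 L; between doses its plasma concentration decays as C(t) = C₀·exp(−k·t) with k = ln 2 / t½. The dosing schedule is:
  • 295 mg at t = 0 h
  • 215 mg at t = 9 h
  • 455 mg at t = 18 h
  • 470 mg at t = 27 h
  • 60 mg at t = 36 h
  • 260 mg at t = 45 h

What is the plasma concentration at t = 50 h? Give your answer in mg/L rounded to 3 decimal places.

k = ln 2 / 1 = 0.69315 per h
Dose 1 (295 mg at t=0 h): 295·exp(−0.69315·50) = 0.000 mg/L
Dose 2 (215 mg at t=9 h): 215·exp(−0.69315·41) = 0.000 mg/L
Dose 3 (455 mg at t=18 h): 455·exp(−0.69315·32) = 0.000 mg/L
Dose 4 (470 mg at t=27 h): 470·exp(−0.69315·23) = 0.000 mg/L
Dose 5 (60 mg at t=36 h): 60·exp(−0.69315·14) = 0.004 mg/L
Dose 6 (260 mg at t=45 h): 260·exp(−0.69315·5) = 8.125 mg/L
C(50) = 0.000 + 0.000 + 0.000 + 0.000 + 0.004 + 8.125 = 8.129 mg/L

8.129 mg/L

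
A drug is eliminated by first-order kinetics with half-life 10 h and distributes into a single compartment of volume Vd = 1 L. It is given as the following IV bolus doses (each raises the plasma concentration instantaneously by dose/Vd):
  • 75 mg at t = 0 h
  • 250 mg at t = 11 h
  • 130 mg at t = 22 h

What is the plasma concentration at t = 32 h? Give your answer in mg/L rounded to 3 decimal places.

k = ln 2 / 10 = 0.06931 per h
Dose 1 (75 mg at t=0 h): 75·exp(−0.06931·32) = 8.161 mg/L
Dose 2 (250 mg at t=11 h): 250·exp(−0.06931·21) = 58.315 mg/L
Dose 3 (130 mg at t=22 h): 130·exp(−0.06931·10) = 65.000 mg/L
C(32) = 8.161 + 58.315 + 65.000 = 131.476 mg/L

131.476 mg/L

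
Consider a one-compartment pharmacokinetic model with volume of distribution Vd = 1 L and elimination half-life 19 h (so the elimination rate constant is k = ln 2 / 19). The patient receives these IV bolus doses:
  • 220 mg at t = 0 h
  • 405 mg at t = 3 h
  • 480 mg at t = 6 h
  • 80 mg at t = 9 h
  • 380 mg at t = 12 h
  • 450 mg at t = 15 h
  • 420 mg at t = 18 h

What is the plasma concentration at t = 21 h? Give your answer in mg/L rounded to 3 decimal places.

k = ln 2 / 19 = 0.03648 per h
Dose 1 (220 mg at t=0 h): 220·exp(−0.03648·21) = 102.260 mg/L
Dose 2 (405 mg at t=3 h): 405·exp(−0.03648·18) = 210.024 mg/L
Dose 3 (480 mg at t=6 h): 480·exp(−0.03648·15) = 277.706 mg/L
Dose 4 (80 mg at t=9 h): 80·exp(−0.03648·12) = 51.638 mg/L
Dose 5 (380 mg at t=12 h): 380·exp(−0.03648·9) = 273.647 mg/L
Dose 6 (450 mg at t=15 h): 450·exp(−0.03648·6) = 361.535 mg/L
Dose 7 (420 mg at t=18 h): 420·exp(−0.03648·3) = 376.459 mg/L
C(21) = 102.260 + 210.024 + 277.706 + 51.638 + 273.647 + 361.535 + 376.459 = 1653.269 mg/L

1653.269 mg/L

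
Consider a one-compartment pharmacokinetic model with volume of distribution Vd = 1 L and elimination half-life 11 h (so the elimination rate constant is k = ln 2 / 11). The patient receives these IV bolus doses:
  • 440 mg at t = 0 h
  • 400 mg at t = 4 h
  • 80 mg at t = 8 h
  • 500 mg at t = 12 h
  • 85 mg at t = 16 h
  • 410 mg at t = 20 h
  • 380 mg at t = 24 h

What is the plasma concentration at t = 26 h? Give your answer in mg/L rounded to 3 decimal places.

k = ln 2 / 11 = 0.06301 per h
Dose 1 (440 mg at t=0 h): 440·exp(−0.06301·26) = 85.492 mg/L
Dose 2 (400 mg at t=4 h): 400·exp(−0.06301·22) = 100.000 mg/L
Dose 3 (80 mg at t=8 h): 80·exp(−0.06301·18) = 25.733 mg/L
Dose 4 (500 mg at t=12 h): 500·exp(−0.06301·14) = 206.938 mg/L
Dose 5 (85 mg at t=16 h): 85·exp(−0.06301·10) = 45.264 mg/L
Dose 6 (410 mg at t=20 h): 410·exp(−0.06301·6) = 280.922 mg/L
Dose 7 (380 mg at t=24 h): 380·exp(−0.06301·2) = 335.005 mg/L
C(26) = 85.492 + 100.000 + 25.733 + 206.938 + 45.264 + 280.922 + 335.005 = 1079.355 mg/L

1079.355 mg/L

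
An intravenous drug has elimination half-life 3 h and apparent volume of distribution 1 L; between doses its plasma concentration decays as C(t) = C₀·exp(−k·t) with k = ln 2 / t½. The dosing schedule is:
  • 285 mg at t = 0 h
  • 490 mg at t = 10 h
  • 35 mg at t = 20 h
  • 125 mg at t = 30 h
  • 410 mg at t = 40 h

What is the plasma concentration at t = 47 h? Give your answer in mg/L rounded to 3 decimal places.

k = ln 2 / 3 = 0.23105 per h
Dose 1 (285 mg at t=0 h): 285·exp(−0.23105·47) = 0.005 mg/L
Dose 2 (490 mg at t=10 h): 490·exp(−0.23105·37) = 0.095 mg/L
Dose 3 (35 mg at t=20 h): 35·exp(−0.23105·27) = 0.068 mg/L
Dose 4 (125 mg at t=30 h): 125·exp(−0.23105·17) = 2.461 mg/L
Dose 5 (410 mg at t=40 h): 410·exp(−0.23105·7) = 81.354 mg/L
C(47) = 0.005 + 0.095 + 0.068 + 2.461 + 81.354 = 83.984 mg/L

83.984 mg/L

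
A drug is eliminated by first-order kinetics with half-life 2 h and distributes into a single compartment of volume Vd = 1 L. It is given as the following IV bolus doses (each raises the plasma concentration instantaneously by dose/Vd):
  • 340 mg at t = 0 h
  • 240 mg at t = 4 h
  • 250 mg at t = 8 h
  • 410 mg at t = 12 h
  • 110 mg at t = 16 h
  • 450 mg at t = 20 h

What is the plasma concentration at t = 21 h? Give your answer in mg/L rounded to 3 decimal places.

k = ln 2 / 2 = 0.34657 per h
Dose 1 (340 mg at t=0 h): 340·exp(−0.34657·21) = 0.235 mg/L
Dose 2 (240 mg at t=4 h): 240·exp(−0.34657·17) = 0.663 mg/L
Dose 3 (250 mg at t=8 h): 250·exp(−0.34657·13) = 2.762 mg/L
Dose 4 (410 mg at t=12 h): 410·exp(−0.34657·9) = 18.120 mg/L
Dose 5 (110 mg at t=16 h): 110·exp(−0.34657·5) = 19.445 mg/L
Dose 6 (450 mg at t=20 h): 450·exp(−0.34657·1) = 318.198 mg/L
C(21) = 0.235 + 0.663 + 2.762 + 18.120 + 19.445 + 318.198 = 359.423 mg/L

359.423 mg/L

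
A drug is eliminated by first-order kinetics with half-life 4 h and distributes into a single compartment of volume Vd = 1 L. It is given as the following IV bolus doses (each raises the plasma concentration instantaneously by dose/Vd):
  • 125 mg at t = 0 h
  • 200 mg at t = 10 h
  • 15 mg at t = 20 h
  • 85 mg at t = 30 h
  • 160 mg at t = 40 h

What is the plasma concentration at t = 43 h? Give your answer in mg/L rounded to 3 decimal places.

k = ln 2 / 4 = 0.17329 per h
Dose 1 (125 mg at t=0 h): 125·exp(−0.17329·43) = 0.073 mg/L
Dose 2 (200 mg at t=10 h): 200·exp(−0.17329·33) = 0.657 mg/L
Dose 3 (15 mg at t=20 h): 15·exp(−0.17329·23) = 0.279 mg/L
Dose 4 (85 mg at t=30 h): 85·exp(−0.17329·13) = 8.935 mg/L
Dose 5 (160 mg at t=40 h): 160·exp(−0.17329·3) = 95.137 mg/L
C(43) = 0.073 + 0.657 + 0.279 + 8.935 + 95.137 = 105.079 mg/L

105.079 mg/L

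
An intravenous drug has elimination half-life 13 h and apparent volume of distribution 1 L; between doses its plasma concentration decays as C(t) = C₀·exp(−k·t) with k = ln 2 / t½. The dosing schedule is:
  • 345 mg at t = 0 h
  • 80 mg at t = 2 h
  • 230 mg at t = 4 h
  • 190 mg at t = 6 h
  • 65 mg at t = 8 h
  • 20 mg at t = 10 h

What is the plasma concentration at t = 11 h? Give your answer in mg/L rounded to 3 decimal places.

k = ln 2 / 13 = 0.05332 per h
Dose 1 (345 mg at t=0 h): 345·exp(−0.05332·11) = 191.912 mg/L
Dose 2 (80 mg at t=2 h): 80·exp(−0.05332·9) = 49.509 mg/L
Dose 3 (230 mg at t=4 h): 230·exp(−0.05332·7) = 158.356 mg/L
Dose 4 (190 mg at t=6 h): 190·exp(−0.05332·5) = 145.537 mg/L
Dose 5 (65 mg at t=8 h): 65·exp(−0.05332·3) = 55.392 mg/L
Dose 6 (20 mg at t=10 h): 20·exp(−0.05332·1) = 18.962 mg/L
C(11) = 191.912 + 49.509 + 158.356 + 145.537 + 55.392 + 18.962 = 619.667 mg/L

619.667 mg/L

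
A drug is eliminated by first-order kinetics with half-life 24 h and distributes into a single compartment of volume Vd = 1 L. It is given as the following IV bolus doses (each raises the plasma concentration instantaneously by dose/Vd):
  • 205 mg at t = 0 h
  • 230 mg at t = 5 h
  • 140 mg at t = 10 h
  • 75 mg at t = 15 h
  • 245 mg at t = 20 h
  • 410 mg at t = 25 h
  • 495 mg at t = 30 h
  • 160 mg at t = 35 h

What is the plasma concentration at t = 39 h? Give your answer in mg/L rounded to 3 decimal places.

k = ln 2 / 24 = 0.02888 per h
Dose 1 (205 mg at t=0 h): 205·exp(−0.02888·39) = 66.463 mg/L
Dose 2 (230 mg at t=5 h): 230·exp(−0.02888·34) = 86.153 mg/L
Dose 3 (140 mg at t=10 h): 140·exp(−0.02888·29) = 60.588 mg/L
Dose 4 (75 mg at t=15 h): 75·exp(−0.02888·24) = 37.500 mg/L
Dose 5 (245 mg at t=20 h): 245·exp(−0.02888·19) = 141.531 mg/L
Dose 6 (410 mg at t=25 h): 410·exp(−0.02888·14) = 273.642 mg/L
Dose 7 (495 mg at t=30 h): 495·exp(−0.02888·9) = 381.697 mg/L
Dose 8 (160 mg at t=35 h): 160·exp(−0.02888·4) = 142.544 mg/L
C(39) = 66.463 + 86.153 + 60.588 + 37.500 + 141.531 + 273.642 + 381.697 + 142.544 = 1190.117 mg/L

1190.117 mg/L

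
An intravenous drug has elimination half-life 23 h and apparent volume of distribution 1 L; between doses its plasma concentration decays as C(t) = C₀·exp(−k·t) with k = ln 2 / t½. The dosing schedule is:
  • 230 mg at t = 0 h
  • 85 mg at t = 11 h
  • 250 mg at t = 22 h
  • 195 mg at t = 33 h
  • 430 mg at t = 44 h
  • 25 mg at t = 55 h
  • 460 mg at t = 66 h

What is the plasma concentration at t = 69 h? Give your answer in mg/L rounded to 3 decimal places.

809.146 mg/L

k = ln 2 / 23 = 0.03014 per h
Dose 1 (230 mg at t=0 h): 230·exp(−0.03014·69) = 28.750 mg/L
Dose 2 (85 mg at t=11 h): 85·exp(−0.03014·58) = 14.801 mg/L
Dose 3 (250 mg at t=22 h): 250·exp(−0.03014·47) = 60.645 mg/L
Dose 4 (195 mg at t=33 h): 195·exp(−0.03014·36) = 65.896 mg/L
Dose 5 (430 mg at t=44 h): 430·exp(−0.03014·25) = 202.424 mg/L
Dose 6 (25 mg at t=55 h): 25·exp(−0.03014·14) = 16.395 mg/L
Dose 7 (460 mg at t=66 h): 460·exp(−0.03014·3) = 420.236 mg/L
C(69) = 28.750 + 14.801 + 60.645 + 65.896 + 202.424 + 16.395 + 420.236 = 809.146 mg/L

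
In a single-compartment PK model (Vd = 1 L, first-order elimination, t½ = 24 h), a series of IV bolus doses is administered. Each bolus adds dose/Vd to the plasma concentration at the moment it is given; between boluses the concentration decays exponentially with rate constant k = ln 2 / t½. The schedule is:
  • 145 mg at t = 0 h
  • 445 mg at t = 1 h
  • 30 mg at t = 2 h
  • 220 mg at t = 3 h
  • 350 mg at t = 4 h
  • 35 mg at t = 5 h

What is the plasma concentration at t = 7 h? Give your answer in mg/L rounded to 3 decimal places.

k = ln 2 / 24 = 0.02888 per h
Dose 1 (145 mg at t=0 h): 145·exp(−0.02888·7) = 118.459 mg/L
Dose 2 (445 mg at t=1 h): 445·exp(−0.02888·6) = 374.199 mg/L
Dose 3 (30 mg at t=2 h): 30·exp(−0.02888·5) = 25.966 mg/L
Dose 4 (220 mg at t=3 h): 220·exp(−0.02888·4) = 195.998 mg/L
Dose 5 (350 mg at t=4 h): 350·exp(−0.02888·3) = 320.951 mg/L
Dose 6 (35 mg at t=5 h): 35·exp(−0.02888·2) = 33.036 mg/L
C(7) = 118.459 + 374.199 + 25.966 + 195.998 + 320.951 + 33.036 = 1068.609 mg/L

1068.609 mg/L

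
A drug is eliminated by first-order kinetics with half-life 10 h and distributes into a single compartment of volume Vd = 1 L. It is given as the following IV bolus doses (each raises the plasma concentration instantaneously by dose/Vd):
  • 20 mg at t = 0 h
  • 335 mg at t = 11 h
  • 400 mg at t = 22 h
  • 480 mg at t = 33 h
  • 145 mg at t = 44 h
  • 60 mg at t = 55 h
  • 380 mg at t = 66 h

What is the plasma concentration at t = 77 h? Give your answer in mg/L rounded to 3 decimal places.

240.181 mg/L

k = ln 2 / 10 = 0.06931 per h
Dose 1 (20 mg at t=0 h): 20·exp(−0.06931·77) = 0.096 mg/L
Dose 2 (335 mg at t=11 h): 335·exp(−0.06931·66) = 3.453 mg/L
Dose 3 (400 mg at t=22 h): 400·exp(−0.06931·55) = 8.839 mg/L
Dose 4 (480 mg at t=33 h): 480·exp(−0.06931·44) = 22.736 mg/L
Dose 5 (145 mg at t=44 h): 145·exp(−0.06931·33) = 14.722 mg/L
Dose 6 (60 mg at t=55 h): 60·exp(−0.06931·22) = 13.058 mg/L
Dose 7 (380 mg at t=66 h): 380·exp(−0.06931·11) = 177.276 mg/L
C(77) = 0.096 + 3.453 + 8.839 + 22.736 + 14.722 + 13.058 + 177.276 = 240.181 mg/L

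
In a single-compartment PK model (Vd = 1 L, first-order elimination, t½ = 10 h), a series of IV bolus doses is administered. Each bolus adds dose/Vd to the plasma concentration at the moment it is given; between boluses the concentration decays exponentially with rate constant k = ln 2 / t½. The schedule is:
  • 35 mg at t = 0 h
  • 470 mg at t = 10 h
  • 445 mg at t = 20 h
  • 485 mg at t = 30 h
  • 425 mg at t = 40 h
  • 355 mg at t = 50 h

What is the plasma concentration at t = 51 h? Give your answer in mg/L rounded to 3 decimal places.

k = ln 2 / 10 = 0.06931 per h
Dose 1 (35 mg at t=0 h): 35·exp(−0.06931·51) = 1.021 mg/L
Dose 2 (470 mg at t=10 h): 470·exp(−0.06931·41) = 27.408 mg/L
Dose 3 (445 mg at t=20 h): 445·exp(−0.06931·31) = 51.900 mg/L
Dose 4 (485 mg at t=30 h): 485·exp(−0.06931·21) = 113.130 mg/L
Dose 5 (425 mg at t=40 h): 425·exp(−0.06931·11) = 198.270 mg/L
Dose 6 (355 mg at t=50 h): 355·exp(−0.06931·1) = 331.227 mg/L
C(51) = 1.021 + 27.408 + 51.900 + 113.130 + 198.270 + 331.227 = 722.955 mg/L

722.955 mg/L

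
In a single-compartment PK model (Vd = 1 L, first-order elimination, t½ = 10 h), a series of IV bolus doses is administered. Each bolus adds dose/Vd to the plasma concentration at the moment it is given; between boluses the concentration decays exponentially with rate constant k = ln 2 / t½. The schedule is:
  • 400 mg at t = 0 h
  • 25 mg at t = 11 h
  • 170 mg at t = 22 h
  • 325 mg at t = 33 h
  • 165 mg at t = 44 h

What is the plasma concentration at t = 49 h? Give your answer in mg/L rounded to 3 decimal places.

k = ln 2 / 10 = 0.06931 per h
Dose 1 (400 mg at t=0 h): 400·exp(−0.06931·49) = 13.397 mg/L
Dose 2 (25 mg at t=11 h): 25·exp(−0.06931·38) = 1.795 mg/L
Dose 3 (170 mg at t=22 h): 170·exp(−0.06931·27) = 26.162 mg/L
Dose 4 (325 mg at t=33 h): 325·exp(−0.06931·16) = 107.210 mg/L
Dose 5 (165 mg at t=44 h): 165·exp(−0.06931·5) = 116.673 mg/L
C(49) = 13.397 + 1.795 + 26.162 + 107.210 + 116.673 = 265.236 mg/L

265.236 mg/L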